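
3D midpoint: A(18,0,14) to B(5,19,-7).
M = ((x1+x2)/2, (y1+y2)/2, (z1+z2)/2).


Mx = (18+5)/2 = 11.5000
My = (0+19)/2 = 9.5000
Mz = (14- 7)/2 = 3.5000

M = (11.5000, 9.5000, 3.5000)


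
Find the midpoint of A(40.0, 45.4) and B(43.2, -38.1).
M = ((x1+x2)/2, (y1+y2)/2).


Mx = (40.0 + 43.2)/2 = 83.2/2 = 41.6000
My = (45.4 - 38.1)/2 = 7.3/2 = 3.6500

(41.6000, 3.6500)


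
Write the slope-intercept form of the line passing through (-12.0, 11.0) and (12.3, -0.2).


m = (-11.2)/(24.3) = -0.4609
b = y1 - m*x1 = 11.0 - (-11.2*(-12.0))/(24.3) = 11.0 - 5.5309 = 5.4691

y = -0.4609x + 5.4691


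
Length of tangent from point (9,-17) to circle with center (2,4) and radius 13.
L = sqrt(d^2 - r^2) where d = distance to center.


d = sqrt((9-2)^2 + (-17-4)^2) = sqrt(49+441) = 22.1359
L = sqrt(490.0000 - 169) = sqrt(321.0000) = 17.9165

17.9165


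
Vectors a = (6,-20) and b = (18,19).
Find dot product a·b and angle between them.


a·b = 6*18 - 20*19 = 108 - 380 = -272
|a| = sqrt(36+400) = 20.8806
|b| = sqrt(324+361) = 26.1725
cos(theta) = -272/(sqrt(436)*sqrt(685)) = -272/sqrt(298660) = -0.497715
theta = arccos(-272/sqrt(298660)) = 119.8489 degrees

a·b = -272, theta = 119.8489 deg


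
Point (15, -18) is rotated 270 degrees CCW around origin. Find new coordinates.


cos(270) = 0, sin(270) = -1
x' = 15*0 + 18*(-1) = -18
y' = 15*(-1) - 18*0 = -15

(-18, -15)


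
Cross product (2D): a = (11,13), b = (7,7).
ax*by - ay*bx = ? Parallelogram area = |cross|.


cross = 11*7 - 13*7 = 77 - 91 = -14
Parallelogram area = |-14| = 14

cross = -14, parallelogram area = 14


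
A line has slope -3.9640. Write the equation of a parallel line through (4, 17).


Parallel lines have equal slopes.
m2 = -3.9640
b2 = 17 + 3.9640*4 = 32.8560

y = -3.9640x + 32.8560


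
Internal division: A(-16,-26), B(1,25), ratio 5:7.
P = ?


Px = (5*1 + 7*(-16))/12 = -107/12 = -8.9167
Py = (5*25 + 7*(-26))/12 = -57/12 = -4.7500

P = (-8.9167, -4.7500)


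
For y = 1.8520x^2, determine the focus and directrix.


a = 1.8520
1/(4a) = 0.1350
Focus = (0, 0.1350)
Directrix: y = -0.1350

Focus = (0, 0.1350), Directrix: y = -0.1350


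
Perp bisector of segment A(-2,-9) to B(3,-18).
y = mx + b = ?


Midpoint = (0.5, -13.5)
Slope of AB = dy/dx = -9/5 = -1.8000
Perp slope = -dx/dy = 5/9 = 0.5556
b = My - (perp slope)*Mx = -13.5 + (5*0.5)/(-9) = -13.5 - 0.2778 = -13.7778

y = 0.5556x - 13.7778


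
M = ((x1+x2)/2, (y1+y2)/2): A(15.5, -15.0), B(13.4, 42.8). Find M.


Mx = (15.5 + 13.4)/2 = 28.9/2 = 14.4500
My = (-15.0 + 42.8)/2 = 27.8/2 = 13.9000

(14.4500, 13.9000)


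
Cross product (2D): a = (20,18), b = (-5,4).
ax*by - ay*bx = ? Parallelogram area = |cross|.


cross = 20*4 - 18*(-5) = 80 + 90 = 170
Parallelogram area = |170| = 170

cross = 170, parallelogram area = 170


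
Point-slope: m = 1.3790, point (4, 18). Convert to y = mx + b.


y - 18 = 1.3790(x - 4)
y = 1.3790x + 18 - 1.3790*4
y = 1.3790x + 12.4840

y = 1.3790x + 12.4840


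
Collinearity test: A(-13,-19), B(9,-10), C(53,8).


-13*(-10-8) + 9*(8+ 19) + 53*(-19+ 10)
= 234 + 243 - 477 = 0

Yes, collinear (determinant = 0)


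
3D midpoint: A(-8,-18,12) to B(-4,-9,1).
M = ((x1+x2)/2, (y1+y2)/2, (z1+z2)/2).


Mx = (-8- 4)/2 = -6.0000
My = (-18- 9)/2 = -13.5000
Mz = (12+1)/2 = 6.5000

M = (-6.0000, -13.5000, 6.5000)


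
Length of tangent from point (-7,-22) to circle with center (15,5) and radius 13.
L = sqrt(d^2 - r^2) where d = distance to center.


d = sqrt((-7-15)^2 + (-22-5)^2) = sqrt(484+729) = 34.8281
L = sqrt(1213.0000 - 169) = sqrt(1044.0000) = 32.3110

32.3110


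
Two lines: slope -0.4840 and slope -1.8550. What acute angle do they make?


m1-m2 = 1.371
1+m1*m2 = 1.89782
tan(theta) = |1.371/1.89782| = 0.722408
theta = arctan(|1.371/1.89782|) = 35.8446 degrees (acute angle)

35.8446 degrees


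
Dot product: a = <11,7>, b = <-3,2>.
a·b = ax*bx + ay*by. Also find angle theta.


a·b = 11*(-3) + 7*2 = -33 + 14 = -19
|a| = sqrt(121+49) = 13.0384
|b| = sqrt(9+4) = 3.6056
cos(theta) = -19/(sqrt(170)*sqrt(13)) = -19/sqrt(2210) = -0.404164
theta = arccos(-19/sqrt(2210)) = 113.8387 degrees

a·b = -19, theta = 113.8387 deg


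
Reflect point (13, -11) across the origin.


Reflection rule for origin: (-x, -y)
(13, -11) -> (-13, 11)

(-13, 11)


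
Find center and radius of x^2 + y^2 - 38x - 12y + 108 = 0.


h = -D/2 = 38/2 = 19
k = -E/2 = 12/2 = 6
r^2 = h^2 + k^2 - F = 361 + 36 - 108 = 289
r = 17

Center (19, 6), radius = 17


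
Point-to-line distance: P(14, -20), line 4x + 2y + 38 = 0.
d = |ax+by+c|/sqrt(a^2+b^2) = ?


|4*14 + 2*(-20) + 38| = |54| = 54
sqrt(16 + 4) = sqrt(20) = 4.4721
d = 54/sqrt(20) = 12.0748

12.0748


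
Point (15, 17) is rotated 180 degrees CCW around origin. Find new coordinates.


cos(180) = -1, sin(180) = 0
x' = 15*(-1) - 17*0 = -15
y' = 15*0 + 17*(-1) = -17

(-15, -17)


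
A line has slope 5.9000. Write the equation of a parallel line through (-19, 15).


Parallel lines have equal slopes.
m2 = 5.9000
b2 = 15 - 5.9000*(-19) = 127.1000

y = 5.9000x + 127.1000


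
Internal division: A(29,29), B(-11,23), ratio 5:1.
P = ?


Px = (5*(-11) + 1*29)/6 = -26/6 = -4.3333
Py = (5*23 + 1*29)/6 = 144/6 = 24.0000

P = (-4.3333, 24.0000)


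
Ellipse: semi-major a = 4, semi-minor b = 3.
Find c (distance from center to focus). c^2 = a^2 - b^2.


c^2 = 4^2 - 3^2 = 16 - 9 = 7
c = sqrt(7) = 2.6458

c = 2.6458


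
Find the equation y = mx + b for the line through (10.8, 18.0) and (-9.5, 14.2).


m = (-3.8)/(-20.3) = 0.1872
b = y1 - m*x1 = 18.0 - (-3.8*10.8)/(-20.3) = 18.0 - 2.0217 = 15.9783

y = 0.1872x + 15.9783


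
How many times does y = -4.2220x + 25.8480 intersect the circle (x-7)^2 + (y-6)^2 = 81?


Substitute y = -4.2220x + 25.8480: (x-7)^2 + (-4.2220x+25.8480-6)^2 = 81
Expand to Ax^2 + Bx + C = 0, where b-k = 19.848
A = 1+m^2 = 18.825284
B = 2(m(b-k) - h) = 2(-4.2220*19.848 - 7) = -181.596512
C = h^2 + (b-k)^2 - r^2 = 49 + 393.943104 - 81 = 361.943104
disc = B^2-4AC = 32977.2932 - 27254.7269 = 5722.5663
disc > 0

2 intersection points


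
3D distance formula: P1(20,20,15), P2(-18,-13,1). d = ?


dx=-38, dy=-33, dz=-14
d = sqrt(1444+1089+196) = sqrt(2729) = 52.2398

52.2398


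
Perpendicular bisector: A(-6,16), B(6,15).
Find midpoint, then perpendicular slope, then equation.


Midpoint = (0, 15.5)
Slope of AB = dy/dx = -1/12 = -0.0833
Perp slope = -dx/dy = 12/1 = 12.0000
b = My - (perp slope)*Mx = 15.5 + (12*0)/(-1) = 15.5 + 0 = 15.5000

y = 12.0000x + 15.5000


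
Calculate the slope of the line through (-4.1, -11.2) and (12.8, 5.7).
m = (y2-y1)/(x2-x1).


dy = 5.7 + 11.2 = 16.9
dx = 12.8 + 4.1 = 16.9
m = 16.9/16.9 = 1.0000

m = 1.0000


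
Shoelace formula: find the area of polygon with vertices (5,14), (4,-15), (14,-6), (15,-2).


sum(xi*y_{i+1}) = 5*(-15) + 4*(-6) + 14*(-2) + 15*14 = 83
sum(yi*x_{i+1}) = 14*4 - 15*14 - 6*15 - 2*5 = -254
Area = |83 + 254|/2 = 337/2 = 168.5000

168.5000 sq units


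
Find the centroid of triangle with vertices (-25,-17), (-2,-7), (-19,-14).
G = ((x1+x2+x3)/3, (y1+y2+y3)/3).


Gx = (-25- 2- 19)/3 = -46/3 = -15.3333
Gy = (-17- 7- 14)/3 = -38/3 = -12.6667

G = (-15.3333, -12.6667)


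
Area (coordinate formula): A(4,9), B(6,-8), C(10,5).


4*(-8-5) = -52
6*(5-9) = -24
10*(9+ 8) = 170
sum = 94
Area = |94|/2 = 47.0000

47.0000 sq units


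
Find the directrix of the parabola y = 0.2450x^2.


a = 0.2450
1/(4a) = 1.0204
directrix: y = -1.0204 = -1.0204

y = -1.0204


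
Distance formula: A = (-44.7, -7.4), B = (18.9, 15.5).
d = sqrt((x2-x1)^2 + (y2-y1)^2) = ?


dx = 18.9 + 44.7 = 63.6
dy = 15.5 + 7.4 = 22.9
d = sqrt(4044.96 + 524.41) = sqrt(4569.37) = 67.5971

67.5971


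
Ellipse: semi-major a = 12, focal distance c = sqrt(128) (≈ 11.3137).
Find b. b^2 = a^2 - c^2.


b^2 = 12^2 - (sqrt(128))^2 = 144 - 128 = 16
b = sqrt(16) = 4

b = 4


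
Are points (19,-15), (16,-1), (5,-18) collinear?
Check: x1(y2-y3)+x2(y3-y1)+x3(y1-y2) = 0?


19*(-1+ 18) + 16*(-18+ 15) + 5*(-15+ 1)
= 323 - 48 - 70 = 205

No, not collinear (determinant = 205)


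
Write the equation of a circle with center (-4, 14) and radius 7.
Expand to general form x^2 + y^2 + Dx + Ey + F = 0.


(x+ 4)^2 + (y-14)^2 = 7^2
D = -2h = 8, E = -2k = -28
F = h^2+k^2-r^2 = 16+196-49 = 163

x^2 + y^2 + 8x - 28y + 163 = 0


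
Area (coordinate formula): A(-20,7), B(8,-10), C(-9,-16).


-20*(-10+ 16) = -120
8*(-16-7) = -184
-9*(7+ 10) = -153
sum = -457
Area = |-457|/2 = 228.5000

228.5000 sq units


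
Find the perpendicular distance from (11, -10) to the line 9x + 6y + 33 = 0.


|9*11 + 6*(-10) + 33| = |72| = 72
sqrt(81 + 36) = sqrt(117) = 10.8167
d = 72/sqrt(117) = 6.6564

6.6564


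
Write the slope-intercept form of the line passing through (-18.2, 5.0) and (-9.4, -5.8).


m = (-10.8)/(8.8) = -1.2273
b = y1 - m*x1 = 5.0 - (-10.8*(-18.2))/(8.8) = 5.0 - 22.3364 = -17.3364

y = -1.2273x - 17.3364


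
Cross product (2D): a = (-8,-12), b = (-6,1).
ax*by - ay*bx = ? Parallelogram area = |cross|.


cross = -8*1 + 12*(-6) = -8 - 72 = -80
Parallelogram area = |-80| = 80

cross = -80, parallelogram area = 80


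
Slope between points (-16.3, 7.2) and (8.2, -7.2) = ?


dy = -7.2 - 7.2 = -14.4
dx = 8.2 + 16.3 = 24.5
m = -14.4/24.5 = -0.5878

m = -0.5878


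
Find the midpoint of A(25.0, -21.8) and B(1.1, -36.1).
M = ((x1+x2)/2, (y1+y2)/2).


Mx = (25.0 + 1.1)/2 = 26.1/2 = 13.0500
My = (-21.8 - 36.1)/2 = -57.9/2 = -28.9500

(13.0500, -28.9500)


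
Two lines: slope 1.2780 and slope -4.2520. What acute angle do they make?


m1-m2 = 5.53
1+m1*m2 = -4.434056
tan(theta) = |5.53/(-4.434056)| = 1.247165
theta = arctan(|5.53/(-4.434056)|) = 51.2767 degrees (acute angle)

51.2767 degrees


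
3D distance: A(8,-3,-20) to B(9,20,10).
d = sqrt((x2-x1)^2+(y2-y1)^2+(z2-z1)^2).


dx=1, dy=23, dz=30
d = sqrt(1+529+900) = sqrt(1430) = 37.8153

37.8153


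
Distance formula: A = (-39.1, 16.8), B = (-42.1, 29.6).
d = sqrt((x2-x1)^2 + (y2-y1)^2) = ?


dx = -42.1 + 39.1 = -3.0
dy = 29.6 - 16.8 = 12.8
d = sqrt(9.0 + 163.84) = sqrt(172.84) = 13.1469

13.1469


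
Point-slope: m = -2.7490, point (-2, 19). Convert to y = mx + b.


y - 19 = -2.7490(x + 2)
y = -2.7490x + 19 + 2.7490*(-2)
y = -2.7490x + 13.5020

y = -2.7490x + 13.5020


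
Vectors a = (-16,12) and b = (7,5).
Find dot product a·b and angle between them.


a·b = -16*7 + 12*5 = -112 + 60 = -52
|a| = sqrt(256+144) = 20.0000
|b| = sqrt(49+25) = 8.6023
cos(theta) = -52/(sqrt(400)*sqrt(74)) = -52/sqrt(29600) = -0.302244
theta = arccos(-52/sqrt(29600)) = 107.5924 degrees

a·b = -52, theta = 107.5924 deg


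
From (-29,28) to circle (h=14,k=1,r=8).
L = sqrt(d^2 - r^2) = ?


d = sqrt((-29-14)^2 + (28-1)^2) = sqrt(1849+729) = 50.7740
L = sqrt(2578.0000 - 64) = sqrt(2514.0000) = 50.1398

50.1398


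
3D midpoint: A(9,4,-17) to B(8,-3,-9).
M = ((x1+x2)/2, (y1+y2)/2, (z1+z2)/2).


Mx = (9+8)/2 = 8.5000
My = (4- 3)/2 = 0.5000
Mz = (-17- 9)/2 = -13.0000

M = (8.5000, 0.5000, -13.0000)


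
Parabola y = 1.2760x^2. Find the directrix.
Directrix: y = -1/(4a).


a = 1.2760
1/(4a) = 0.1959
directrix: y = -0.1959 = -0.1959

y = -0.1959


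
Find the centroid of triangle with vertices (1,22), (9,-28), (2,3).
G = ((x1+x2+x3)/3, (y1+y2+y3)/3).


Gx = (1+9+2)/3 = 12/3 = 4.0000
Gy = (22- 28+3)/3 = -3/3 = -1.0000

G = (4.0000, -1.0000)


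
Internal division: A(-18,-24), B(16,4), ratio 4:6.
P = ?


Px = (4*16 + 6*(-18))/10 = -44/10 = -4.4000
Py = (4*4 + 6*(-24))/10 = -128/10 = -12.8000

P = (-4.4000, -12.8000)


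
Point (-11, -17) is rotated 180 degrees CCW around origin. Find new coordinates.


cos(180) = -1, sin(180) = 0
x' = -11*(-1) + 17*0 = 11
y' = -11*0 - 17*(-1) = 17

(11, 17)


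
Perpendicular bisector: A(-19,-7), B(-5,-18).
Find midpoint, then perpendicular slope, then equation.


Midpoint = (-12, -12.5)
Slope of AB = dy/dx = -11/14 = -0.7857
Perp slope = -dx/dy = 14/11 = 1.2727
b = My - (perp slope)*Mx = -12.5 + (14*(-12))/(-11) = -12.5 + 15.2727 = 2.7727

y = 1.2727x + 2.7727


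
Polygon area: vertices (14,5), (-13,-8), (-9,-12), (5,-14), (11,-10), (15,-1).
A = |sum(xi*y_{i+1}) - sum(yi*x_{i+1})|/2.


sum(xi*y_{i+1}) = 14*(-8) - 13*(-12) - 9*(-14) + 5*(-10) + 11*(-1) + 15*5 = 184
sum(yi*x_{i+1}) = 5*(-13) - 8*(-9) - 12*5 - 14*11 - 10*15 - 1*14 = -371
Area = |184 + 371|/2 = 555/2 = 277.5000

277.5000 sq units


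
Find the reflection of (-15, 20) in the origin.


Reflection rule for origin: (-x, -y)
(-15, 20) -> (15, -20)

(15, -20)


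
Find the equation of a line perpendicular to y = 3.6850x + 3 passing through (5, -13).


Perpendicular slope = -1/m1 = -1/3.6850 = -0.2714
b2 = y0 - m2*x0 = -13 + 5/3.6850 = -13 + 1.3569 = -11.6431

y = -0.2714x - 11.6431


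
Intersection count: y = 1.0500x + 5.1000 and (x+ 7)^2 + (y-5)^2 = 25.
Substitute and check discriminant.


Substitute y = 1.0500x + 5.1000: (x+ 7)^2 + (1.0500x+5.1000-5)^2 = 25
Expand to Ax^2 + Bx + C = 0, where b-k = 0.1
A = 1+m^2 = 2.1025
B = 2(m(b-k) - h) = 2(1.0500*0.1 + 7) = 14.21
C = h^2 + (b-k)^2 - r^2 = 49 + 0.01 - 25 = 24.01
disc = B^2-4AC = 201.9241 - 201.9241 = 0
disc = 0

1 intersection point (tangent)


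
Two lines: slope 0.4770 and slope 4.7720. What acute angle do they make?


m1-m2 = -4.295
1+m1*m2 = 3.276244
tan(theta) = |-4.295/3.276244| = 1.310952
theta = arctan(|-4.295/3.276244|) = 52.6635 degrees (acute angle)

52.6635 degrees


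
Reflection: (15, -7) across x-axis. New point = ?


Reflection rule for x-axis: (x, -y)
(15, -7) -> (15, 7)

(15, 7)


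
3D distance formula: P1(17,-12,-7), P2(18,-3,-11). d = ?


dx=1, dy=9, dz=-4
d = sqrt(1+81+16) = sqrt(98) = 9.8995

9.8995


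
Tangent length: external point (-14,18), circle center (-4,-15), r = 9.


d = sqrt((-14+ 4)^2 + (18+ 15)^2) = sqrt(100+1089) = 34.4819
L = sqrt(1189.0000 - 81) = sqrt(1108.0000) = 33.2866

33.2866


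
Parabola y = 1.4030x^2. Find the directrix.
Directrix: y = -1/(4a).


a = 1.4030
1/(4a) = 0.1782
directrix: y = -0.1782 = -0.1782

y = -0.1782


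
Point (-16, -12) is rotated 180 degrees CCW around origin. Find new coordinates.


cos(180) = -1, sin(180) = 0
x' = -16*(-1) + 12*0 = 16
y' = -16*0 - 12*(-1) = 12

(16, 12)


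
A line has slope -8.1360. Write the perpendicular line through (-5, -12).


Perpendicular slope = -1/m1 = -1/(-8.1360) = 0.1229
b2 = y0 - m2*x0 = -12 - 5/(-8.1360) = -12 + 0.6146 = -11.3854

y = 0.1229x - 11.3854


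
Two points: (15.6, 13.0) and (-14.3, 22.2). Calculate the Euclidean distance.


dx = -14.3 - 15.6 = -29.9
dy = 22.2 - 13.0 = 9.2
d = sqrt(894.01 + 84.64) = sqrt(978.65) = 31.2834

31.2834


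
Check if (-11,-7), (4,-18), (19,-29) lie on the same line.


-11*(-18+ 29) + 4*(-29+ 7) + 19*(-7+ 18)
= -121 - 88 + 209 = 0

Yes, collinear (determinant = 0)


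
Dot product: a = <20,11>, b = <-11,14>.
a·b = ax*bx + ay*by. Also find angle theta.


a·b = 20*(-11) + 11*14 = -220 + 154 = -66
|a| = sqrt(400+121) = 22.8254
|b| = sqrt(121+196) = 17.8045
cos(theta) = -66/(sqrt(521)*sqrt(317)) = -66/sqrt(165157) = -0.162404
theta = arccos(-66/sqrt(165157)) = 99.3464 degrees

a·b = -66, theta = 99.3464 deg


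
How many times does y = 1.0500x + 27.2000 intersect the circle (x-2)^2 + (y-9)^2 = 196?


Substitute y = 1.0500x + 27.2000: (x-2)^2 + (1.0500x+27.2000-9)^2 = 196
Expand to Ax^2 + Bx + C = 0, where b-k = 18.2
A = 1+m^2 = 2.1025
B = 2(m(b-k) - h) = 2(1.0500*18.2 - 2) = 34.22
C = h^2 + (b-k)^2 - r^2 = 4 + 331.24 - 196 = 139.24
disc = B^2-4AC = 1171.0084 - 1171.0084 = 0
disc = 0

1 intersection point (tangent)


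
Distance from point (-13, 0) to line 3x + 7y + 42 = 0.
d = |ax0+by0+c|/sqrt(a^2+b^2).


|3*(-13) + 7*0 + 42| = |3| = 3
sqrt(9 + 49) = sqrt(58) = 7.6158
d = 3/sqrt(58) = 0.3939

0.3939


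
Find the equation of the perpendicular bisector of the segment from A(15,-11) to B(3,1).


Midpoint = (9, -5)
Slope of AB = dy/dx = 12/(-12) = -1.0000
Perp slope = -dx/dy = 12/12 = 1.0000
b = My - (perp slope)*Mx = -5 + (-12*9)/12 = -5 - 9.0000 = -14.0000

y = 1.0000x - 14.0000


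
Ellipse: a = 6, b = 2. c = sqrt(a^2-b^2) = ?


c^2 = 6^2 - 2^2 = 36 - 4 = 32
c = sqrt(32) = 5.6569

c = 5.6569


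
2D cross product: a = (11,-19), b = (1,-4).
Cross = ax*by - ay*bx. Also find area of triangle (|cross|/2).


cross = 11*(-4) + 19*1 = -44 + 19 = -25
Triangle area = |-25|/2 = 25/2 = 12.5000

cross = -25, triangle area = 12.5000


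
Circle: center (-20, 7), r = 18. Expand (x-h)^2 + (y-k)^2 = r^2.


(x+ 20)^2 + (y-7)^2 = 18^2
D = -2h = 40, E = -2k = -14
F = h^2+k^2-r^2 = 400+49-324 = 125

x^2 + y^2 + 40x - 14y + 125 = 0


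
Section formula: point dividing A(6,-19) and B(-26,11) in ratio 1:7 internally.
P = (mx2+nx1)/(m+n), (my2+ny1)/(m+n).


Px = (1*(-26) + 7*6)/8 = 16/8 = 2.0000
Py = (1*11 + 7*(-19))/8 = -122/8 = -15.2500

P = (2.0000, -15.2500)


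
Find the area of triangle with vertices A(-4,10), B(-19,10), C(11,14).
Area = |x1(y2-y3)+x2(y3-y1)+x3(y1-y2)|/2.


-4*(10-14) = 16
-19*(14-10) = -76
11*(10-10) = 0
sum = -60
Area = |-60|/2 = 30.0000

30.0000 sq units


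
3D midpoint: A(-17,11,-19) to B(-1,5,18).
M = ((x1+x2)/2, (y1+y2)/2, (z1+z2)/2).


Mx = (-17- 1)/2 = -9.0000
My = (11+5)/2 = 8.0000
Mz = (-19+18)/2 = -0.5000

M = (-9.0000, 8.0000, -0.5000)


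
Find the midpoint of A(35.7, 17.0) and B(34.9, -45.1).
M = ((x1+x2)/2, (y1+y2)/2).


Mx = (35.7 + 34.9)/2 = 70.6/2 = 35.3000
My = (17.0 - 45.1)/2 = -28.1/2 = -14.0500

(35.3000, -14.0500)


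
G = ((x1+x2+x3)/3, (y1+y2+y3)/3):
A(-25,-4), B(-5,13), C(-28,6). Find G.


Gx = (-25- 5- 28)/3 = -58/3 = -19.3333
Gy = (-4+13+6)/3 = 15/3 = 5.0000

G = (-19.3333, 5.0000)


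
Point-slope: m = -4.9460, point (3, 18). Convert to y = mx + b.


y - 18 = -4.9460(x - 3)
y = -4.9460x + 18 + 4.9460*3
y = -4.9460x + 32.8380

y = -4.9460x + 32.8380


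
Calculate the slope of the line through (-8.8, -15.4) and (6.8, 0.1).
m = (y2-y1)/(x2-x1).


dy = 0.1 + 15.4 = 15.5
dx = 6.8 + 8.8 = 15.6
m = 15.5/15.6 = 0.9936

m = 0.9936


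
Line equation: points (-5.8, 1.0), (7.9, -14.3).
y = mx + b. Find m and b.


m = (-15.3)/(13.7) = -1.1168
b = y1 - m*x1 = 1.0 - (-15.3*(-5.8))/(13.7) = 1.0 - 6.4774 = -5.4774

y = -1.1168x - 5.4774


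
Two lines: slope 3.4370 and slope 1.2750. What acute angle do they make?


m1-m2 = 2.162
1+m1*m2 = 5.382175
tan(theta) = |2.162/5.382175| = 0.401696
theta = arctan(|2.162/5.382175|) = 21.8851 degrees (acute angle)

21.8851 degrees


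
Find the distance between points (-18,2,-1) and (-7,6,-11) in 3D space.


dx=11, dy=4, dz=-10
d = sqrt(121+16+100) = sqrt(237) = 15.3948

15.3948


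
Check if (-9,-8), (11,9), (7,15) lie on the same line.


-9*(9-15) + 11*(15+ 8) + 7*(-8-9)
= 54 + 253 - 119 = 188

No, not collinear (determinant = 188)


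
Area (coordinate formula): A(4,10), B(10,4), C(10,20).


4*(4-20) = -64
10*(20-10) = 100
10*(10-4) = 60
sum = 96
Area = |96|/2 = 48.0000

48.0000 sq units


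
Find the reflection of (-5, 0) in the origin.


Reflection rule for origin: (-x, -y)
(-5, 0) -> (5, 0)

(5, 0)


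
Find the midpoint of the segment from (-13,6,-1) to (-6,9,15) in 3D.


Mx = (-13- 6)/2 = -9.5000
My = (6+9)/2 = 7.5000
Mz = (-1+15)/2 = 7.0000

M = (-9.5000, 7.5000, 7.0000)


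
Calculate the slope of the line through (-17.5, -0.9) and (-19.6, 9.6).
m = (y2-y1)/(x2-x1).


dy = 9.6 + 0.9 = 10.5
dx = -19.6 + 17.5 = -2.1
m = 10.5/(-2.1) = -5.0000

m = -5.0000


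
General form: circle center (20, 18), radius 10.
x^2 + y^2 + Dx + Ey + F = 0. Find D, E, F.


(x-20)^2 + (y-18)^2 = 10^2
D = -2h = -40, E = -2k = -36
F = h^2+k^2-r^2 = 400+324-100 = 624

D = -40, E = -36, F = 624


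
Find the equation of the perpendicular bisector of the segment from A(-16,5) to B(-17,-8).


Midpoint = (-16.5, -1.5)
Slope of AB = dy/dx = -13/(-1) = 13.0000
Perp slope = -dx/dy = -1/13 = -0.0769
b = My - (perp slope)*Mx = -1.5 + (-1*(-16.5))/(-13) = -1.5 - 1.2692 = -2.7692

y = -0.0769x - 2.7692


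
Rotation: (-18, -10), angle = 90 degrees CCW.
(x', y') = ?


cos(90) = 0, sin(90) = 1
x' = -18*0 + 10*1 = 10
y' = -18*1 - 10*0 = -18

(10, -18)


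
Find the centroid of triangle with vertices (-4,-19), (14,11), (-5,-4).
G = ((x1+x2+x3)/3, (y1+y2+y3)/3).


Gx = (-4+14- 5)/3 = 5/3 = 1.6667
Gy = (-19+11- 4)/3 = -12/3 = -4.0000

G = (1.6667, -4.0000)


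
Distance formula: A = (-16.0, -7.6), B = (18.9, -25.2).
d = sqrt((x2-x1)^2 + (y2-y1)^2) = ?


dx = 18.9 + 16.0 = 34.9
dy = -25.2 + 7.6 = -17.6
d = sqrt(1218.01 + 309.76) = sqrt(1527.77) = 39.0867

39.0867


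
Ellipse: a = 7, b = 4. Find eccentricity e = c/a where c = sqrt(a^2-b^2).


c = sqrt(49-16) = sqrt(33) = 5.7446
e = c/a = sqrt(33)/7 = 0.8207

e = 0.8207


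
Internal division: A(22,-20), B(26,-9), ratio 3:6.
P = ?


Px = (3*26 + 6*22)/9 = 210/9 = 23.3333
Py = (3*(-9) + 6*(-20))/9 = -147/9 = -16.3333

P = (23.3333, -16.3333)


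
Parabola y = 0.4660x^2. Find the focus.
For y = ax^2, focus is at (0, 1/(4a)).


a = 0.4660
4a = 1.8640
focus = (0, 1/1.8640) = (0, 0.5365)

Focus = (0, 0.5365)


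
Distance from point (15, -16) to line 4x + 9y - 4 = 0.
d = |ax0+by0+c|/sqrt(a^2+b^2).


|4*15 + 9*(-16) - 4| = |-88| = 88
sqrt(16 + 81) = sqrt(97) = 9.8489
d = 88/sqrt(97) = 8.9350

8.9350


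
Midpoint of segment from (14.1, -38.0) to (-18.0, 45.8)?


Mx = (14.1 - 18.0)/2 = -3.9/2 = -1.9500
My = (-38.0 + 45.8)/2 = 7.8/2 = 3.9000

(-1.9500, 3.9000)


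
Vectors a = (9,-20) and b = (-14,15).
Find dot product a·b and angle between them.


a·b = 9*(-14) - 20*15 = -126 - 300 = -426
|a| = sqrt(81+400) = 21.9317
|b| = sqrt(196+225) = 20.5183
cos(theta) = -426/(sqrt(481)*sqrt(421)) = -426/sqrt(202501) = -0.946664
theta = arccos(-426/sqrt(202501)) = 161.2027 degrees

a·b = -426, theta = 161.2027 deg


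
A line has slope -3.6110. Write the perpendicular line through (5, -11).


Perpendicular slope = -1/m1 = -1/(-3.6110) = 0.2769
b2 = y0 - m2*x0 = -11 + 5/(-3.6110) = -11 - 1.3847 = -12.3847

y = 0.2769x - 12.3847


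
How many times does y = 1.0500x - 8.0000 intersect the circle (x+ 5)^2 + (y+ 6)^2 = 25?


Substitute y = 1.0500x - 8.0000: (x+ 5)^2 + (1.0500x- 8.0000+ 6)^2 = 25
Expand to Ax^2 + Bx + C = 0, where b-k = -2
A = 1+m^2 = 2.1025
B = 2(m(b-k) - h) = 2(1.0500*(-2) + 5) = 5.8
C = h^2 + (b-k)^2 - r^2 = 25 + 4 - 25 = 4
disc = B^2-4AC = 33.6400 - 33.6400 = 0
disc = 0

1 intersection point (tangent)


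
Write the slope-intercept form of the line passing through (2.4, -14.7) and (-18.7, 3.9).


m = (18.6)/(-21.1) = -0.8815
b = y1 - m*x1 = -14.7 - (18.6*2.4)/(-21.1) = -14.7 + 2.1156 = -12.5844

y = -0.8815x - 12.5844


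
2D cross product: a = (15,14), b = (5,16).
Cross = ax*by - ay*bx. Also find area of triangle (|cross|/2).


cross = 15*16 - 14*5 = 240 - 70 = 170
Triangle area = |170|/2 = 170/2 = 85.0000

cross = 170, triangle area = 85.0000


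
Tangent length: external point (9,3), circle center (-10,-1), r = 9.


d = sqrt((9+ 10)^2 + (3+ 1)^2) = sqrt(361+16) = 19.4165
L = sqrt(377.0000 - 81) = sqrt(296.0000) = 17.2047

17.2047


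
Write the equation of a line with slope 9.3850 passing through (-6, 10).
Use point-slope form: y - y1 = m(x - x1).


y - 10 = 9.3850(x + 6)
y = 9.3850x + 10 - 9.3850*(-6)
y = 9.3850x + 66.3100

y = 9.3850x + 66.3100


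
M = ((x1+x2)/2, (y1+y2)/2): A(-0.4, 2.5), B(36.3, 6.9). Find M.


Mx = (-0.4 + 36.3)/2 = 35.9/2 = 17.9500
My = (2.5 + 6.9)/2 = 9.4/2 = 4.7000

(17.9500, 4.7000)


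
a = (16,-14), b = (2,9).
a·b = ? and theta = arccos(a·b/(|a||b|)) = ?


a·b = 16*2 - 14*9 = 32 - 126 = -94
|a| = sqrt(256+196) = 21.2603
|b| = sqrt(4+81) = 9.2195
cos(theta) = -94/(sqrt(452)*sqrt(85)) = -94/sqrt(38420) = -0.479567
theta = arccos(-94/sqrt(38420)) = 118.6571 degrees

a·b = -94, theta = 118.6571 deg


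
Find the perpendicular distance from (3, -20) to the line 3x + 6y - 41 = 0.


|3*3 + 6*(-20) - 41| = |-152| = 152
sqrt(9 + 36) = sqrt(45) = 6.7082
d = 152/sqrt(45) = 22.6588

22.6588


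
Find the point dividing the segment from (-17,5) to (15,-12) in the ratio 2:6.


Px = (2*15 + 6*(-17))/8 = -72/8 = -9.0000
Py = (2*(-12) + 6*5)/8 = 6/8 = 0.7500

P = (-9.0000, 0.7500)


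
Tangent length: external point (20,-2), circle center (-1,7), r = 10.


d = sqrt((20+ 1)^2 + (-2-7)^2) = sqrt(441+81) = 22.8473
L = sqrt(522.0000 - 100) = sqrt(422.0000) = 20.5426

20.5426


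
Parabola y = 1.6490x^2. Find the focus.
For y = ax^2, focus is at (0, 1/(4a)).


a = 1.6490
4a = 6.5960
focus = (0, 1/6.5960) = (0, 0.1516)

Focus = (0, 0.1516)


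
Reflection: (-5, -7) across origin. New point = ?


Reflection rule for origin: (-x, -y)
(-5, -7) -> (5, 7)

(5, 7)


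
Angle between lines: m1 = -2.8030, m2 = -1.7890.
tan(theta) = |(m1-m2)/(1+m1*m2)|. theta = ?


m1-m2 = -1.014
1+m1*m2 = 6.014567
tan(theta) = |-1.014/6.014567| = 0.168591
theta = arctan(|-1.014/6.014567|) = 9.5695 degrees (acute angle)

9.5695 degrees


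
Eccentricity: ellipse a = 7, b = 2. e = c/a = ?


c = sqrt(49-4) = sqrt(45) = 6.7082
e = c/a = sqrt(45)/7 = 0.9583

e = 0.9583


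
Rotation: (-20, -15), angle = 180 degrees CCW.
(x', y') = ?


cos(180) = -1, sin(180) = 0
x' = -20*(-1) + 15*0 = 20
y' = -20*0 - 15*(-1) = 15

(20, 15)


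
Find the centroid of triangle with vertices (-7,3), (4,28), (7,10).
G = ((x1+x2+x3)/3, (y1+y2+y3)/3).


Gx = (-7+4+7)/3 = 4/3 = 1.3333
Gy = (3+28+10)/3 = 41/3 = 13.6667

G = (1.3333, 13.6667)


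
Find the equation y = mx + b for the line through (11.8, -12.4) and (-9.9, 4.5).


m = (16.9)/(-21.7) = -0.7788
b = y1 - m*x1 = -12.4 - (16.9*11.8)/(-21.7) = -12.4 + 9.1899 = -3.2101

y = -0.7788x - 3.2101


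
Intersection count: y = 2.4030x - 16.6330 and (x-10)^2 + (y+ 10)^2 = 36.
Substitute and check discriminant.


Substitute y = 2.4030x - 16.6330: (x-10)^2 + (2.4030x- 16.6330+ 10)^2 = 36
Expand to Ax^2 + Bx + C = 0, where b-k = -6.633
A = 1+m^2 = 6.774409
B = 2(m(b-k) - h) = 2(2.4030*(-6.633) - 10) = -51.878198
C = h^2 + (b-k)^2 - r^2 = 100 + 43.996689 - 36 = 107.996689
disc = B^2-4AC = 2691.3474 - 2926.4550 = -235.1076
disc < 0

0 intersection points


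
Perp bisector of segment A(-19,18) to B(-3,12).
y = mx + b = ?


Midpoint = (-11, 15)
Slope of AB = dy/dx = -6/16 = -0.3750
Perp slope = -dx/dy = 16/6 = 2.6667
b = My - (perp slope)*Mx = 15 + (16*(-11))/(-6) = 15 + 29.3333 = 44.3333

y = 2.6667x + 44.3333


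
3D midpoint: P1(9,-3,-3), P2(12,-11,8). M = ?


Mx = (9+12)/2 = 10.5000
My = (-3- 11)/2 = -7.0000
Mz = (-3+8)/2 = 2.5000

M = (10.5000, -7.0000, 2.5000)


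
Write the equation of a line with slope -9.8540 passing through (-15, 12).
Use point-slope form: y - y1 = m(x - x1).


y - 12 = -9.8540(x + 15)
y = -9.8540x + 12 + 9.8540*(-15)
y = -9.8540x - 135.8100

y = -9.8540x - 135.8100


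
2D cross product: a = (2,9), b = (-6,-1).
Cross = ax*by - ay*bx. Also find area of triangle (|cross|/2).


cross = 2*(-1) - 9*(-6) = -2 + 54 = 52
Triangle area = |52|/2 = 52/2 = 26.0000

cross = 52, triangle area = 26.0000


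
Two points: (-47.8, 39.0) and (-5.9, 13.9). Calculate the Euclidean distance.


dx = -5.9 + 47.8 = 41.9
dy = 13.9 - 39.0 = -25.1
d = sqrt(1755.61 + 630.01) = sqrt(2385.62) = 48.8428

48.8428


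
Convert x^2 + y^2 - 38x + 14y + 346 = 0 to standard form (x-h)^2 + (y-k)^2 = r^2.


h = -D/2 = 38/2 = 19
k = -E/2 = -14/2 = -7
r^2 = h^2 + k^2 - F = 361 + 49 - 346 = 64
r = 8

Center (19, -7), radius = 8


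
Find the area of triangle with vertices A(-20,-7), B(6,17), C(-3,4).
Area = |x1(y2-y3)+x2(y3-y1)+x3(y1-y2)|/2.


-20*(17-4) = -260
6*(4+ 7) = 66
-3*(-7-17) = 72
sum = -122
Area = |-122|/2 = 61.0000

61.0000 sq units


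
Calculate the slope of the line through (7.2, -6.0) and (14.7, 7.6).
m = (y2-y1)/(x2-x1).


dy = 7.6 + 6.0 = 13.6
dx = 14.7 - 7.2 = 7.5
m = 13.6/7.5 = 1.8133

m = 1.8133


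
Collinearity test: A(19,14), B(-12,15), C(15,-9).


19*(15+ 9) - 12*(-9-14) + 15*(14-15)
= 456 + 276 - 15 = 717

No, not collinear (determinant = 717)


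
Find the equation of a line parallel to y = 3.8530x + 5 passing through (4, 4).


Parallel lines have equal slopes.
m2 = 3.8530
b2 = 4 - 3.8530*4 = -11.4120

y = 3.8530x - 11.4120


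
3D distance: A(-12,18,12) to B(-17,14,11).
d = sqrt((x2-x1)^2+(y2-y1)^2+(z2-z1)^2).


dx=-5, dy=-4, dz=-1
d = sqrt(25+16+1) = sqrt(42) = 6.4807

6.4807


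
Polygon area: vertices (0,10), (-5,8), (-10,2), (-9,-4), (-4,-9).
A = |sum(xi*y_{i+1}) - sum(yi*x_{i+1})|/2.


sum(xi*y_{i+1}) = 0*8 - 5*2 - 10*(-4) - 9*(-9) - 4*10 = 71
sum(yi*x_{i+1}) = 10*(-5) + 8*(-10) + 2*(-9) - 4*(-4) - 9*0 = -132
Area = |71 + 132|/2 = 203/2 = 101.5000

101.5000 sq units


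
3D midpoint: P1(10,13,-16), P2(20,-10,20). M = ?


Mx = (10+20)/2 = 15.0000
My = (13- 10)/2 = 1.5000
Mz = (-16+20)/2 = 2.0000

M = (15.0000, 1.5000, 2.0000)


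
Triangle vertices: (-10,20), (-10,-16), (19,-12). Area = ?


-10*(-16+ 12) = 40
-10*(-12-20) = 320
19*(20+ 16) = 684
sum = 1044
Area = |1044|/2 = 522.0000

522.0000 sq units


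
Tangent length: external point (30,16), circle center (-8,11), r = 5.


d = sqrt((30+ 8)^2 + (16-11)^2) = sqrt(1444+25) = 38.3275
L = sqrt(1469.0000 - 25) = sqrt(1444.0000) = 38.0000

38.0000


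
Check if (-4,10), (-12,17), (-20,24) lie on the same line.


-4*(17-24) - 12*(24-10) - 20*(10-17)
= 28 - 168 + 140 = 0

Yes, collinear (determinant = 0)


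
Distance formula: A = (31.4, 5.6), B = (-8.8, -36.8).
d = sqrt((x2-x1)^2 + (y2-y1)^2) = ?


dx = -8.8 - 31.4 = -40.2
dy = -36.8 - 5.6 = -42.4
d = sqrt(1616.04 + 1797.76) = sqrt(3413.8) = 58.4277

58.4277


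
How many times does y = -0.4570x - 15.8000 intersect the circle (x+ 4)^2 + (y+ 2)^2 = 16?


Substitute y = -0.4570x - 15.8000: (x+ 4)^2 + (-0.4570x- 15.8000+ 2)^2 = 16
Expand to Ax^2 + Bx + C = 0, where b-k = -13.8
A = 1+m^2 = 1.208849
B = 2(m(b-k) - h) = 2(-0.4570*(-13.8) + 4) = 20.6132
C = h^2 + (b-k)^2 - r^2 = 16 + 190.44 - 16 = 190.44
disc = B^2-4AC = 424.9040 - 920.8528 = -495.9488
disc < 0

0 intersection points


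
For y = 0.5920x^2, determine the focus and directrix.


a = 0.5920
1/(4a) = 0.4223
Focus = (0, 0.4223)
Directrix: y = -0.4223

Focus = (0, 0.4223), Directrix: y = -0.4223


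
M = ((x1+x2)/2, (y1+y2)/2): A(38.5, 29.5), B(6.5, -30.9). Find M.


Mx = (38.5 + 6.5)/2 = 45.0/2 = 22.5000
My = (29.5 - 30.9)/2 = -1.4/2 = -0.7000

(22.5000, -0.7000)


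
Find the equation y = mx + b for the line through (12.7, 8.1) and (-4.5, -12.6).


m = (-20.7)/(-17.2) = 1.2035
b = y1 - m*x1 = 8.1 - (-20.7*12.7)/(-17.2) = 8.1 - 15.2843 = -7.1843

y = 1.2035x - 7.1843


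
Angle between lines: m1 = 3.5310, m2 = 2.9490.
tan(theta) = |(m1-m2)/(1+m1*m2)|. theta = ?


m1-m2 = 0.582
1+m1*m2 = 11.412919
tan(theta) = |0.582/11.412919| = 0.050995
theta = arctan(|0.582/11.412919|) = 2.9193 degrees (acute angle)

2.9193 degrees


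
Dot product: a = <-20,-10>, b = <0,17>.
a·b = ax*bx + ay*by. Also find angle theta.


a·b = -20*0 - 10*17 = 0 - 170 = -170
|a| = sqrt(400+100) = 22.3607
|b| = sqrt(0+289) = 17.0000
cos(theta) = -170/(sqrt(500)*sqrt(289)) = -170/sqrt(144500) = -0.447214
theta = arccos(-170/sqrt(144500)) = 116.5651 degrees

a·b = -170, theta = 116.5651 deg


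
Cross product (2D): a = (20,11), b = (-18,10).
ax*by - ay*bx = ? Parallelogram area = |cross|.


cross = 20*10 - 11*(-18) = 200 + 198 = 398
Parallelogram area = |398| = 398

cross = 398, parallelogram area = 398


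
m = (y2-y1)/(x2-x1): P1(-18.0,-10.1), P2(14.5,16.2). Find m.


dy = 16.2 + 10.1 = 26.3
dx = 14.5 + 18.0 = 32.5
m = 26.3/32.5 = 0.8092

m = 0.8092


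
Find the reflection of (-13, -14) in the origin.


Reflection rule for origin: (-x, -y)
(-13, -14) -> (13, 14)

(13, 14)


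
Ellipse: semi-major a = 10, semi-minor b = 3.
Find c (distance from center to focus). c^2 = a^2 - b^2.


c^2 = 10^2 - 3^2 = 100 - 9 = 91
c = sqrt(91) = 9.5394

c = 9.5394


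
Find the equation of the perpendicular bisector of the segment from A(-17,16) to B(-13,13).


Midpoint = (-15, 14.5)
Slope of AB = dy/dx = -3/4 = -0.7500
Perp slope = -dx/dy = 4/3 = 1.3333
b = My - (perp slope)*Mx = 14.5 + (4*(-15))/(-3) = 14.5 + 20.0000 = 34.5000

y = 1.3333x + 34.5000


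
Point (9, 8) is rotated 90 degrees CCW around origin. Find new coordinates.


cos(90) = 0, sin(90) = 1
x' = 9*0 - 8*1 = -8
y' = 9*1 + 8*0 = 9

(-8, 9)


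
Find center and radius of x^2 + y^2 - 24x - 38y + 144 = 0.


h = -D/2 = 24/2 = 12
k = -E/2 = 38/2 = 19
r^2 = h^2 + k^2 - F = 144 + 361 - 144 = 361
r = 19

Center (12, 19), radius = 19


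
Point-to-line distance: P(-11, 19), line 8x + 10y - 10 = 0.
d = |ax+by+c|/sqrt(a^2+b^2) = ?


|8*(-11) + 10*19 - 10| = |92| = 92
sqrt(64 + 100) = sqrt(164) = 12.8062
d = 92/sqrt(164) = 7.1840

7.1840


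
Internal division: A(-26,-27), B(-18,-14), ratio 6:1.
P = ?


Px = (6*(-18) + 1*(-26))/7 = -134/7 = -19.1429
Py = (6*(-14) + 1*(-27))/7 = -111/7 = -15.8571

P = (-19.1429, -15.8571)


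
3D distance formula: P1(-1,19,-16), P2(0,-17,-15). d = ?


dx=1, dy=-36, dz=1
d = sqrt(1+1296+1) = sqrt(1298) = 36.0278

36.0278


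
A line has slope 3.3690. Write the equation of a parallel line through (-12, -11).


Parallel lines have equal slopes.
m2 = 3.3690
b2 = -11 - 3.3690*(-12) = 29.4280

y = 3.3690x + 29.4280


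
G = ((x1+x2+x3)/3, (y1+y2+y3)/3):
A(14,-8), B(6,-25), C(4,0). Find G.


Gx = (14+6+4)/3 = 24/3 = 8.0000
Gy = (-8- 25+0)/3 = -33/3 = -11.0000

G = (8.0000, -11.0000)


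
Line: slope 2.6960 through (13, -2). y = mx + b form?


y + 2 = 2.6960(x - 13)
y = 2.6960x - 2 - 2.6960*13
y = 2.6960x - 37.0480

y = 2.6960x - 37.0480


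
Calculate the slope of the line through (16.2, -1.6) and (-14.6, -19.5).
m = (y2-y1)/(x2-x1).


dy = -19.5 + 1.6 = -17.9
dx = -14.6 - 16.2 = -30.8
m = -17.9/(-30.8) = 0.5812

m = 0.5812


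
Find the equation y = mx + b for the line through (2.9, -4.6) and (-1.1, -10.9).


m = (-6.3)/(-4.0) = 1.5750
b = y1 - m*x1 = -4.6 - (-6.3*2.9)/(-4.0) = -4.6 - 4.5675 = -9.1675

y = 1.5750x - 9.1675


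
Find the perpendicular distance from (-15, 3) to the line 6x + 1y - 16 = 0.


|6*(-15) + 1*3 - 16| = |-103| = 103
sqrt(36 + 1) = sqrt(37) = 6.0828
d = 103/sqrt(37) = 16.9331

16.9331


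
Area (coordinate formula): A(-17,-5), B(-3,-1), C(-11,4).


-17*(-1-4) = 85
-3*(4+ 5) = -27
-11*(-5+ 1) = 44
sum = 102
Area = |102|/2 = 51.0000

51.0000 sq units


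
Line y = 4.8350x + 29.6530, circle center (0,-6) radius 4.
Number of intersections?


Substitute y = 4.8350x + 29.6530: (x-0)^2 + (4.8350x+29.6530+ 6)^2 = 16
Expand to Ax^2 + Bx + C = 0, where b-k = 35.653
A = 1+m^2 = 24.377225
B = 2(m(b-k) - h) = 2(4.8350*35.653 - 0) = 344.76451
C = h^2 + (b-k)^2 - r^2 = 0 + 1271.136409 - 16 = 1255.136409
disc = B^2-4AC = 118862.5674 - 122386.9706 = -3524.4032
disc < 0

0 intersection points


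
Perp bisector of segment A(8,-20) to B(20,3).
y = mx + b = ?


Midpoint = (14, -8.5)
Slope of AB = dy/dx = 23/12 = 1.9167
Perp slope = -dx/dy = -12/23 = -0.5217
b = My - (perp slope)*Mx = -8.5 + (12*14)/23 = -8.5 + 7.3043 = -1.1957

y = -0.5217x - 1.1957


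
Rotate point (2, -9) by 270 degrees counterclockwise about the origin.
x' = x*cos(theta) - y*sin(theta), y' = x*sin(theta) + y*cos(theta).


cos(270) = 0, sin(270) = -1
x' = 2*0 + 9*(-1) = -9
y' = 2*(-1) - 9*0 = -2

(-9, -2)


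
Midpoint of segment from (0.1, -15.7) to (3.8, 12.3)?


Mx = (0.1 + 3.8)/2 = 3.9/2 = 1.9500
My = (-15.7 + 12.3)/2 = -3.4/2 = -1.7000

(1.9500, -1.7000)


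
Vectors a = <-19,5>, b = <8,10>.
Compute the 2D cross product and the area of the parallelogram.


cross = -19*10 - 5*8 = -190 - 40 = -230
Parallelogram area = |-230| = 230

cross = -230, parallelogram area = 230


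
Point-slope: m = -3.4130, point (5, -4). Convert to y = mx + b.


y + 4 = -3.4130(x - 5)
y = -3.4130x - 4 + 3.4130*5
y = -3.4130x + 13.0650

y = -3.4130x + 13.0650


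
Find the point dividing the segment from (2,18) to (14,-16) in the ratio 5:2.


Px = (5*14 + 2*2)/7 = 74/7 = 10.5714
Py = (5*(-16) + 2*18)/7 = -44/7 = -6.2857

P = (10.5714, -6.2857)


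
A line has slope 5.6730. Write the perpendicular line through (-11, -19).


Perpendicular slope = -1/m1 = -1/5.6730 = -0.1763
b2 = y0 - m2*x0 = -19 - 11/5.6730 = -19 - 1.9390 = -20.9390

y = -0.1763x - 20.9390


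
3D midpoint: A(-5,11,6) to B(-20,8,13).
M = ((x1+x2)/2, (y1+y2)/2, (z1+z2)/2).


Mx = (-5- 20)/2 = -12.5000
My = (11+8)/2 = 9.5000
Mz = (6+13)/2 = 9.5000

M = (-12.5000, 9.5000, 9.5000)


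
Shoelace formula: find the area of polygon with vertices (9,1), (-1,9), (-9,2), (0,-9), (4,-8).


sum(xi*y_{i+1}) = 9*9 - 1*2 - 9*(-9) + 0*(-8) + 4*1 = 164
sum(yi*x_{i+1}) = 1*(-1) + 9*(-9) + 2*0 - 9*4 - 8*9 = -190
Area = |164 + 190|/2 = 354/2 = 177.0000

177.0000 sq units


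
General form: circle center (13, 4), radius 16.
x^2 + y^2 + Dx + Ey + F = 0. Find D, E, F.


(x-13)^2 + (y-4)^2 = 16^2
D = -2h = -26, E = -2k = -8
F = h^2+k^2-r^2 = 169+16-256 = -71

D = -26, E = -8, F = -71


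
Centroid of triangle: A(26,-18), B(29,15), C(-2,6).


Gx = (26+29- 2)/3 = 53/3 = 17.6667
Gy = (-18+15+6)/3 = 3/3 = 1.0000

G = (17.6667, 1.0000)


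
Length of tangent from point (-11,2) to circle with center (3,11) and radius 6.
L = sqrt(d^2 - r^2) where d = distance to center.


d = sqrt((-11-3)^2 + (2-11)^2) = sqrt(196+81) = 16.6433
L = sqrt(277.0000 - 36) = sqrt(241.0000) = 15.5242

15.5242


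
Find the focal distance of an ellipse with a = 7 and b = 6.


c^2 = 7^2 - 6^2 = 49 - 36 = 13
c = sqrt(13) = 3.6056

c = 3.6056


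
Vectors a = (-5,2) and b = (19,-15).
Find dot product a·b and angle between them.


a·b = -5*19 + 2*(-15) = -95 - 30 = -125
|a| = sqrt(25+4) = 5.3852
|b| = sqrt(361+225) = 24.2074
cos(theta) = -125/(sqrt(29)*sqrt(586)) = -125/sqrt(16994) = -0.958875
theta = arccos(-125/sqrt(16994)) = 163.5112 degrees

a·b = -125, theta = 163.5112 deg


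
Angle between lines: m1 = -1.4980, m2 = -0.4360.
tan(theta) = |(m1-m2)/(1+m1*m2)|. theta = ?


m1-m2 = -1.062
1+m1*m2 = 1.653128
tan(theta) = |-1.062/1.653128| = 0.642418
theta = arctan(|-1.062/1.653128|) = 32.7174 degrees (acute angle)

32.7174 degrees


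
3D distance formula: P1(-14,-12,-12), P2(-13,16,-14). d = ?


dx=1, dy=28, dz=-2
d = sqrt(1+784+4) = sqrt(789) = 28.0891

28.0891


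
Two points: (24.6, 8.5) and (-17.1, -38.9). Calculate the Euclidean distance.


dx = -17.1 - 24.6 = -41.7
dy = -38.9 - 8.5 = -47.4
d = sqrt(1738.89 + 2246.76) = sqrt(3985.65) = 63.1320

63.1320


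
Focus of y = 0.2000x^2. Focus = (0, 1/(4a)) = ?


a = 0.2000
4a = 0.8000
focus = (0, 1/0.8000) = (0, 1.2500)

Focus = (0, 1.2500)


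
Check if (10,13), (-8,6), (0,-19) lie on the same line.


10*(6+ 19) - 8*(-19-13) + 0*(13-6)
= 250 + 256 + 0 = 506

No, not collinear (determinant = 506)


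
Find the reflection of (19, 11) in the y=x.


Reflection rule for y=x: (y, x)
(19, 11) -> (11, 19)

(11, 19)


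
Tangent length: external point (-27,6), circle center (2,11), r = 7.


d = sqrt((-27-2)^2 + (6-11)^2) = sqrt(841+25) = 29.4279
L = sqrt(866.0000 - 49) = sqrt(817.0000) = 28.5832

28.5832


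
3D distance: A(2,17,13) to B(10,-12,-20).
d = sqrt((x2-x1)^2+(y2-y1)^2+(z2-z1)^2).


dx=8, dy=-29, dz=-33
d = sqrt(64+841+1089) = sqrt(1994) = 44.6542

44.6542


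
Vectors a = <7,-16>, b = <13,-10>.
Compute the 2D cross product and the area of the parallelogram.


cross = 7*(-10) + 16*13 = -70 + 208 = 138
Parallelogram area = |138| = 138

cross = 138, parallelogram area = 138
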